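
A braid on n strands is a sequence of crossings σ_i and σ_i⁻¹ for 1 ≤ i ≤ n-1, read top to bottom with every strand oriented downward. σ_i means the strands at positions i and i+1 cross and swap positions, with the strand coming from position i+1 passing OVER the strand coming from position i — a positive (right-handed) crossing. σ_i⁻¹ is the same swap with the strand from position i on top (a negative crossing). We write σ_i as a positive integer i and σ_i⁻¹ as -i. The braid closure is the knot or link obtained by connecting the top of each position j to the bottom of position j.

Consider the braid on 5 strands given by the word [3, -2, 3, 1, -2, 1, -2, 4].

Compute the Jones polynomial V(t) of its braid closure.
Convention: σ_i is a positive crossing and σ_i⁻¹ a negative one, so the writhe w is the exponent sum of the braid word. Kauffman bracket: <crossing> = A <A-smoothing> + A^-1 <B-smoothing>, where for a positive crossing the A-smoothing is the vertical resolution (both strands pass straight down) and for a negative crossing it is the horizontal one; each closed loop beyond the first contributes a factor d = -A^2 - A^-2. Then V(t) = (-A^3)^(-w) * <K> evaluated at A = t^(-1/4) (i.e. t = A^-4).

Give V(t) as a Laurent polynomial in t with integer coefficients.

t^4 - 2*t^3 + 3*t^2 - 4*t + 4 - 3*t^-1 + 3*t^-2 - t^-3

Derivation:
The presented braid s3 s2^-1 s3 s1 s2^-1 s1 s2^-1 s4 on 5 strands reduces by inverse Markov moves (closure unchanged at each step):
  Destabilize: the word has the form β·s4 where s4 occurs only as the final letter (β ∈ B_4); drop it and the last strand → 4 strands.
Reduced to β = s3 s2^-1 s3 s1 s2^-1 s1 s2^-1 on 4 strands, 7 crossings.
Compute on β:
Braid: s3 s2^-1 s3 s1 s2^-1 s1 s2^-1 on 4 strands, 7 crossings.
Writhe w = (#positive) - (#negative) = 4 - 3 = 1.
Enumerate smoothing states for the bracket polynomial. There are 2^7 = 128 states.
For each crossing: s=0 is the vertical smoothing, s=1 horizontal. Crossing k contributes A^(sign_k * (1 - 2*s_k)); loop factor d = -A^2 - A^-2.
Tabulate the states by total A-exponent and number of loops L (A-exp: L × count):
  A^7: L=5 ×1
  A^5: L=4 ×7
  A^3: L=3 ×21
  A^1: L=2 ×32, L=4 ×3
  A^-1: L=1 ×21, L=3 ×14
  A^-3: L=2 ×19, L=4 ×2
  A^-5: L=3 ×7
  A^-7: L=4 ×1
Each group contributes A^e * Σ count * d^(L-1):
Powers of d = -A^2 - A^-2: d^2 = A^4 + 2 + A^-4; d^3 = -A^6 - 3*A^2 - 3*A^-2 - A^-6; d^4 = A^8 + 4*A^4 + 6 + 4*A^-4 + A^-8.
  A^7 * (d^4) = A^15 + 4*A^11 + 6*A^7 + 4*A^3 + A^-1
  A^5 * (7*d^3) = -7*A^11 - 21*A^7 - 21*A^3 - 7*A^-1
  A^3 * (21*d^2) = 21*A^7 + 42*A^3 + 21*A^-1
  A^1 * (32*d + 3*d^3) = -3*A^7 - 41*A^3 - 41*A^-1 - 3*A^-5
  A^-1 * (21 + 14*d^2) = 14*A^3 + 49*A^-1 + 14*A^-5
  A^-3 * (19*d + 2*d^3) = -2*A^3 - 25*A^-1 - 25*A^-5 - 2*A^-9
  A^-5 * (7*d^2) = 7*A^-1 + 14*A^-5 + 7*A^-9
  A^-7 * (d^3) = -A^-1 - 3*A^-5 - 3*A^-9 - A^-13
Summing the groups: <K> = A^15 - 3*A^11 + 3*A^7 - 4*A^3 + 4*A^-1 - 3*A^-5 + 2*A^-9 - A^-13
Normalise by the writhe: (-A^3)^(-w) = (-A^3)^(-1) = -A^-3, so f(A) = -A^-3 * <K> = -A^12 + 3*A^8 - 3*A^4 + 4 - 4*A^-4 + 3*A^-8 - 2*A^-12 + A^-16.
Substitute A = t^(-1/4), i.e. A^e → t^(-e/4): V(t) = t^4 - 2*t^3 + 3*t^2 - 4*t + 4 - 3*t^-1 + 3*t^-2 - t^-3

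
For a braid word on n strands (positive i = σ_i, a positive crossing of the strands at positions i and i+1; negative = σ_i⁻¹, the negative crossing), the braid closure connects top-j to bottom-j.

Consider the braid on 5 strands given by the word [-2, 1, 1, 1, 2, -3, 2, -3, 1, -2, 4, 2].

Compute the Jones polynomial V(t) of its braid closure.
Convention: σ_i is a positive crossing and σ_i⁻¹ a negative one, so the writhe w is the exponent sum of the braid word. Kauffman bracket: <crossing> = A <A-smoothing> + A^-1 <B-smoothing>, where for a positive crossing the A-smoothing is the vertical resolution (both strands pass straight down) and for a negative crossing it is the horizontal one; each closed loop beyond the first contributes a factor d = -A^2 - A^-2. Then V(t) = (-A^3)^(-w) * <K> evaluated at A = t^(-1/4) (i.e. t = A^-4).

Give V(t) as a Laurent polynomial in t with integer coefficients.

t^7 - 2*t^6 + 3*t^5 - 4*t^4 + 4*t^3 - 4*t^2 + 3*t - 1 + t^-1

Derivation:
The presented braid s2^-1 s1 s1 s1 s2 s3^-1 s2 s3^-1 s1 s2^-1 s4 s2 on 5 strands reduces by inverse Markov moves (closure unchanged at each step):
  Deconjugate: the word is γ·β·γ⁻¹ with γ = s2^-1 (prefix) and γ⁻¹ = s2 (suffix); strip both.
  Destabilize: the word has the form β·s4 where s4 occurs only as the final letter (β ∈ B_4); drop it and the last strand → 4 strands.
Reduced to β = s1 s1 s1 s2 s3^-1 s2 s3^-1 s1 s2^-1 on 4 strands, 9 crossings.
Compute on β:
Braid: s1 s1 s1 s2 s3^-1 s2 s3^-1 s1 s2^-1 on 4 strands, 9 crossings.
Writhe w = (#positive) - (#negative) = 6 - 3 = 3.
State-sum expansion of <K>. There are 2^9 = 512 states.
Smooth each crossing (0=||, 1=⌣⌢); contribution A^(Σ sign_k(1-2s_k)) * d^(L-1).
Tabulate the states by total A-exponent and number of loops L (A-exp: L × count):
  A^9: L=3 ×1
  A^7: L=2 ×7, L=4 ×2
  A^5: L=1 ×12, L=3 ×24
  A^3: L=2 ×66, L=4 ×18
  A^1: L=1 ×35, L=3 ×84, L=5 ×7
  A^-1: L=2 ×73, L=4 ×52, L=6 ×1
  A^-3: L=3 ×68, L=5 ×16
  A^-5: L=4 ×34, L=6 ×2
  A^-7: L=5 ×9
  A^-9: L=6 ×1
Each group contributes A^e * Σ count * d^(L-1):
Powers of d = -A^2 - A^-2: d^2 = A^4 + 2 + A^-4; d^3 = -A^6 - 3*A^2 - 3*A^-2 - A^-6; d^4 = A^8 + 4*A^4 + 6 + 4*A^-4 + A^-8; d^5 = -A^10 - 5*A^6 - 10*A^2 - 10*A^-2 - 5*A^-6 - A^-10.
  A^9 * (d^2) = A^13 + 2*A^9 + A^5
  A^7 * (7*d + 2*d^3) = -2*A^13 - 13*A^9 - 13*A^5 - 2*A
  A^5 * (12 + 24*d^2) = 24*A^9 + 60*A^5 + 24*A
  A^3 * (66*d + 18*d^3) = -18*A^9 - 120*A^5 - 120*A - 18*A^-3
  A^1 * (35 + 84*d^2 + 7*d^4) = 7*A^9 + 112*A^5 + 245*A + 112*A^-3 + 7*A^-7
  A^-1 * (73*d + 52*d^3 + d^5) = -A^9 - 57*A^5 - 239*A - 239*A^-3 - 57*A^-7 - A^-11
  A^-3 * (68*d^2 + 16*d^4) = 16*A^5 + 132*A + 232*A^-3 + 132*A^-7 + 16*A^-11
  A^-5 * (34*d^3 + 2*d^5) = -2*A^5 - 44*A - 122*A^-3 - 122*A^-7 - 44*A^-11 - 2*A^-15
  A^-7 * (9*d^4) = 9*A + 36*A^-3 + 54*A^-7 + 36*A^-11 + 9*A^-15
  A^-9 * (d^5) = -A - 5*A^-3 - 10*A^-7 - 10*A^-11 - 5*A^-15 - A^-19
Summing the groups: <K> = -A^13 + A^9 - 3*A^5 + 4*A - 4*A^-3 + 4*A^-7 - 3*A^-11 + 2*A^-15 - A^-19
Normalise by the writhe: (-A^3)^(-w) = (-A^3)^(-3) = -A^-9, so f(A) = -A^-9 * <K> = A^4 - 1 + 3*A^-4 - 4*A^-8 + 4*A^-12 - 4*A^-16 + 3*A^-20 - 2*A^-24 + A^-28.
Substitute A = t^(-1/4), i.e. A^e → t^(-e/4): V(t) = t^7 - 2*t^6 + 3*t^5 - 4*t^4 + 4*t^3 - 4*t^2 + 3*t - 1 + t^-1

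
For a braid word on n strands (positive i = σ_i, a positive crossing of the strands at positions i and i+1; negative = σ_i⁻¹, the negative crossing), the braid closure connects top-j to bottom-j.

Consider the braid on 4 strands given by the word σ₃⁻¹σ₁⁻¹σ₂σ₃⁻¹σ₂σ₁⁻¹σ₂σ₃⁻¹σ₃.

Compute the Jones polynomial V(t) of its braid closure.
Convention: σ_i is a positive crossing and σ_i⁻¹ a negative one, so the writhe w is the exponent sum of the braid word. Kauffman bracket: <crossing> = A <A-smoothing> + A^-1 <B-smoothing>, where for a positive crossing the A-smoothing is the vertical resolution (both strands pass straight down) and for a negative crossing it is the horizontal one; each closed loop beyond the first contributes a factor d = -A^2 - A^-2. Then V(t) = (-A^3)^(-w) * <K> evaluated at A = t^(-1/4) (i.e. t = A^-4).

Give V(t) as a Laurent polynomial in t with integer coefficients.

The presented braid s3^-1 s1^-1 s2 s3^-1 s2 s1^-1 s2 s3^-1 s3 on 4 strands reduces by inverse Markov moves (closure unchanged at each step):
  Deconjugate: the word is γ·β·γ⁻¹ with γ = s3^-1 (prefix) and γ⁻¹ = s3 (suffix); strip both.
Reduced to β = s1^-1 s2 s3^-1 s2 s1^-1 s2 s3^-1 on 4 strands, 7 crossings.
Compute on β:
Braid: s1^-1 s2 s3^-1 s2 s1^-1 s2 s3^-1 on 4 strands, 7 crossings.
Writhe w = (#positive) - (#negative) = 3 - 4 = -1.
State-sum expansion of <K>. There are 2^7 = 128 states.
Each crossing splits two ways (0=vertical, 1=horizontal). The state's weight is A^(#A-smoothings - #B-smoothings) * d^(loops - 1).
Tabulate the states by total A-exponent and number of loops L (A-exp: L × count):
  A^7: L=4 ×1
  A^5: L=3 ×7
  A^3: L=2 ×19, L=4 ×2
  A^1: L=1 ×21, L=3 ×14
  A^-1: L=2 ×32, L=4 ×3
  A^-3: L=3 ×21
  A^-5: L=4 ×7
  A^-7: L=5 ×1
Each group contributes A^e * Σ count * d^(L-1):
Powers of d = -A^2 - A^-2: d^2 = A^4 + 2 + A^-4; d^3 = -A^6 - 3*A^2 - 3*A^-2 - A^-6; d^4 = A^8 + 4*A^4 + 6 + 4*A^-4 + A^-8.
  A^7 * (d^3) = -A^13 - 3*A^9 - 3*A^5 - A
  A^5 * (7*d^2) = 7*A^9 + 14*A^5 + 7*A
  A^3 * (19*d + 2*d^3) = -2*A^9 - 25*A^5 - 25*A - 2*A^-3
  A^1 * (21 + 14*d^2) = 14*A^5 + 49*A + 14*A^-3
  A^-1 * (32*d + 3*d^3) = -3*A^5 - 41*A - 41*A^-3 - 3*A^-7
  A^-3 * (21*d^2) = 21*A + 42*A^-3 + 21*A^-7
  A^-5 * (7*d^3) = -7*A - 21*A^-3 - 21*A^-7 - 7*A^-11
  A^-7 * (d^4) = A + 4*A^-3 + 6*A^-7 + 4*A^-11 + A^-15
Summing the groups: <K> = -A^13 + 2*A^9 - 3*A^5 + 4*A - 4*A^-3 + 3*A^-7 - 3*A^-11 + A^-15
Normalise by the writhe: (-A^3)^(-w) = (-A^3)^(1) = -A^3, so f(A) = -A^3 * <K> = A^16 - 2*A^12 + 3*A^8 - 4*A^4 + 4 - 3*A^-4 + 3*A^-8 - A^-12.
Substitute A = t^(-1/4), i.e. A^e → t^(-e/4): V(t) = -t^3 + 3*t^2 - 3*t + 4 - 4*t^-1 + 3*t^-2 - 2*t^-3 + t^-4

Answer: -t^3 + 3*t^2 - 3*t + 4 - 4*t^-1 + 3*t^-2 - 2*t^-3 + t^-4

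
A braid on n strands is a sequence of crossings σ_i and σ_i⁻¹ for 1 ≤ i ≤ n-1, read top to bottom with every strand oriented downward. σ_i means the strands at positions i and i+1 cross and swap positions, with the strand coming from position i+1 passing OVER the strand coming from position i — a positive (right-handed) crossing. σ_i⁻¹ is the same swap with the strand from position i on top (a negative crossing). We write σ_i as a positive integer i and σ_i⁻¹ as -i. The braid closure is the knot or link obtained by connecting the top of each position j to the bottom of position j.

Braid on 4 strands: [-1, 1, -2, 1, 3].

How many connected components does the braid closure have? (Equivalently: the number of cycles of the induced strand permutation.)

Track the strand permutation on 4 strands, starting from identity.
  step 1: s1^-1 swaps positions 1,2 -> [2 1 3 4]
  step 2: s1 swaps positions 1,2 -> [1 2 3 4]
  step 3: s2^-1 swaps positions 2,3 -> [1 3 2 4]
  step 4: s1 swaps positions 1,2 -> [3 1 2 4]
  step 5: s3 swaps positions 3,4 -> [3 1 4 2]
Final permutation (position -> original strand): [3 1 4 2]
Closure components = cycle count of this permutation = 1.

Answer: 1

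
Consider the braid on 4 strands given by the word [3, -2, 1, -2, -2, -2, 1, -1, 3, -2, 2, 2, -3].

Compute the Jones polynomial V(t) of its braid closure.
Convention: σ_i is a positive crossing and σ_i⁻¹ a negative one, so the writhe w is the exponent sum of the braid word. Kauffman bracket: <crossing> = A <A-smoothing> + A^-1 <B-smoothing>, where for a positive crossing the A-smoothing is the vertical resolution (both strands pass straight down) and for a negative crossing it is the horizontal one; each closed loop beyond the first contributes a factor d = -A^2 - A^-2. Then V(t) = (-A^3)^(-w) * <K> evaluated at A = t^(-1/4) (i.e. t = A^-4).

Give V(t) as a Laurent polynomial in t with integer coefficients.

t^-1 + t^-3 - t^-4

Derivation:
The presented braid s3 s2^-1 s1 s2^-1 s2^-1 s2^-1 s1 s1^-1 s3 s2^-1 s2 s2 s3^-1 on 4 strands reduces by inverse Markov moves (closure unchanged at each step):
  Deconjugate: the word is γ·β·γ⁻¹ with γ = s3 (prefix) and γ⁻¹ = s3^-1 (suffix); strip both.
  Deconjugate: the word is γ·β·γ⁻¹ with γ = s2^-1 (prefix) and γ⁻¹ = s2 (suffix); strip both.
Reduced to β = s1 s2^-1 s2^-1 s2^-1 s1 s1^-1 s3 s2^-1 s2 on 4 strands, 9 crossings.
Compute on β:
First cancel adjacent σ_i σ_i⁻¹ pairs (Reidemeister II — same braid, same closure): s1 s2^-1 s2^-1 s2^-1 s1 s1^-1 s3 s2^-1 s2 → s1 s2^-1 s2^-1 s2^-1 s3.
Braid: s1 s2^-1 s2^-1 s2^-1 s3 on 4 strands, 5 crossings.
Writhe w = (#positive) - (#negative) = 2 - 3 = -1.
State-sum expansion of <K>. There are 2^5 = 32 states.
Smooth each crossing (0=||, 1=⌣⌢); contribution A^(Σ sign_k(1-2s_k)) * d^(L-1).
  state 00000: A-exp=-1, loops=4, term = A^-1 * d^3
  state 00001: A-exp=-3, loops=3, term = A^-3 * d^2
  state 00010: A-exp=+1, loops=3, term = A^1 * d^2
  state 00011: A-exp=-1, loops=2, term = A^-1 * d^1
  state 00100: A-exp=+1, loops=3, term = A^1 * d^2
  state 00101: A-exp=-1, loops=2, term = A^-1 * d^1
  state 00110: A-exp=+3, loops=4, term = A^3 * d^3
  state 00111: A-exp=+1, loops=3, term = A^1 * d^2
  state 01000: A-exp=+1, loops=3, term = A^1 * d^2
  state 01001: A-exp=-1, loops=2, term = A^-1 * d^1
  state 01010: A-exp=+3, loops=4, term = A^3 * d^3
  state 01011: A-exp=+1, loops=3, term = A^1 * d^2
  state 01100: A-exp=+3, loops=4, term = A^3 * d^3
  state 01101: A-exp=+1, loops=3, term = A^1 * d^2
  state 01110: A-exp=+5, loops=5, term = A^5 * d^4
  state 01111: A-exp=+3, loops=4, term = A^3 * d^3
  state 10000: A-exp=-3, loops=3, term = A^-3 * d^2
  state 10001: A-exp=-5, loops=2, term = A^-5 * d^1
  state 10010: A-exp=-1, loops=2, term = A^-1 * d^1
  state 10011: A-exp=-3, loops=1, term = A^-3 * d^0
  state 10100: A-exp=-1, loops=2, term = A^-1 * d^1
  state 10101: A-exp=-3, loops=1, term = A^-3 * d^0
  state 10110: A-exp=+1, loops=3, term = A^1 * d^2
  state 10111: A-exp=-1, loops=2, term = A^-1 * d^1
  state 11000: A-exp=-1, loops=2, term = A^-1 * d^1
  state 11001: A-exp=-3, loops=1, term = A^-3 * d^0
  state 11010: A-exp=+1, loops=3, term = A^1 * d^2
  state 11011: A-exp=-1, loops=2, term = A^-1 * d^1
  state 11100: A-exp=+1, loops=3, term = A^1 * d^2
  state 11101: A-exp=-1, loops=2, term = A^-1 * d^1
  state 11110: A-exp=+3, loops=4, term = A^3 * d^3
  state 11111: A-exp=+1, loops=3, term = A^1 * d^2
Collect the terms by A-exponent (count of states per loop number):
Powers of d = -A^2 - A^-2: d^2 = A^4 + 2 + A^-4; d^3 = -A^6 - 3*A^2 - 3*A^-2 - A^-6; d^4 = A^8 + 4*A^4 + 6 + 4*A^-4 + A^-8.
  A^5 * (d^4) = A^13 + 4*A^9 + 6*A^5 + 4*A + A^-3
  A^3 * (5*d^3) = -5*A^9 - 15*A^5 - 15*A - 5*A^-3
  A^1 * (10*d^2) = 10*A^5 + 20*A + 10*A^-3
  A^-1 * (9*d + d^3) = -A^5 - 12*A - 12*A^-3 - A^-7
  A^-3 * (3 + 2*d^2) = 2*A + 7*A^-3 + 2*A^-7
  A^-5 * (d) = -A^-3 - A^-7
Summing the groups: <K> = A^13 - A^9 - A
Normalise by the writhe: (-A^3)^(-w) = (-A^3)^(1) = -A^3, so f(A) = -A^3 * <K> = -A^16 + A^12 + A^4.
Substitute A = t^(-1/4), i.e. A^e → t^(-e/4): V(t) = t^-1 + t^-3 - t^-4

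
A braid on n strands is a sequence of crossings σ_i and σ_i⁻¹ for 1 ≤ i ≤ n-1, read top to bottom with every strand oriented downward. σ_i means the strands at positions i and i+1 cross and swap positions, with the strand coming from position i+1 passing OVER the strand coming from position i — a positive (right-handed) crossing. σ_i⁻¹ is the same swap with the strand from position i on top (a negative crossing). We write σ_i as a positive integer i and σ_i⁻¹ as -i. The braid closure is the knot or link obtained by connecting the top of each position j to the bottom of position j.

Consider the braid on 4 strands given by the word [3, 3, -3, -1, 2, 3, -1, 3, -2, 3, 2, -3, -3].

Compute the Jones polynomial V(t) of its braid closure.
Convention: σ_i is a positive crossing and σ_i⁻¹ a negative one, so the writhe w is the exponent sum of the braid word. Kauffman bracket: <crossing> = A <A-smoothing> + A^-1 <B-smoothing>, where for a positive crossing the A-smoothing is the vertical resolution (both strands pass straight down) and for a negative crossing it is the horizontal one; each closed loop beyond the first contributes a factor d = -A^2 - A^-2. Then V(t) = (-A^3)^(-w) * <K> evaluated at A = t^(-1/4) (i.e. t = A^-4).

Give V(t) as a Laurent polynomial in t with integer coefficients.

The presented braid s3 s3 s3^-1 s1^-1 s2 s3 s1^-1 s3 s2^-1 s3 s2 s3^-1 s3^-1 on 4 strands reduces by inverse Markov moves (closure unchanged at each step):
  Deconjugate: the word is γ·β·γ⁻¹ with γ = s3 s3 (prefix) and γ⁻¹ = s3^-1 s3^-1 (suffix); strip both.
Reduced to β = s3^-1 s1^-1 s2 s3 s1^-1 s3 s2^-1 s3 s2 on 4 strands, 9 crossings.
Compute on β:
Braid: s3^-1 s1^-1 s2 s3 s1^-1 s3 s2^-1 s3 s2 on 4 strands, 9 crossings.
Writhe w = (#positive) - (#negative) = 5 - 4 = 1.
Enumerate smoothing states for the bracket polynomial. There are 2^9 = 512 states.
Smooth each crossing (0=||, 1=⌣⌢); contribution A^(Σ sign_k(1-2s_k)) * d^(L-1).
Tabulate the states by total A-exponent and number of loops L (A-exp: L × count):
  A^9: L=2 ×1
  A^7: L=1 ×3, L=3 ×6
  A^5: L=2 ×26, L=4 ×10
  A^3: L=1 ×21, L=3 ×58, L=5 ×5
  A^1: L=2 ×86, L=4 ×39, L=6 ×1
  A^-1: L=1 ×35, L=3 ×80, L=5 ×11
  A^-3: L=2 ×53, L=4 ×30, L=6 ×1
  A^-5: L=3 ×32, L=5 ×4
  A^-7: L=4 ×9
  A^-9: L=5 ×1
Each group contributes A^e * Σ count * d^(L-1):
Powers of d = -A^2 - A^-2: d^2 = A^4 + 2 + A^-4; d^3 = -A^6 - 3*A^2 - 3*A^-2 - A^-6; d^4 = A^8 + 4*A^4 + 6 + 4*A^-4 + A^-8; d^5 = -A^10 - 5*A^6 - 10*A^2 - 10*A^-2 - 5*A^-6 - A^-10.
  A^9 * (d) = -A^11 - A^7
  A^7 * (3 + 6*d^2) = 6*A^11 + 15*A^7 + 6*A^3
  A^5 * (26*d + 10*d^3) = -10*A^11 - 56*A^7 - 56*A^3 - 10*A^-1
  A^3 * (21 + 58*d^2 + 5*d^4) = 5*A^11 + 78*A^7 + 167*A^3 + 78*A^-1 + 5*A^-5
  A^1 * (86*d + 39*d^3 + d^5) = -A^11 - 44*A^7 - 213*A^3 - 213*A^-1 - 44*A^-5 - A^-9
  A^-1 * (35 + 80*d^2 + 11*d^4) = 11*A^7 + 124*A^3 + 261*A^-1 + 124*A^-5 + 11*A^-9
  A^-3 * (53*d + 30*d^3 + d^5) = -A^7 - 35*A^3 - 153*A^-1 - 153*A^-5 - 35*A^-9 - A^-13
  A^-5 * (32*d^2 + 4*d^4) = 4*A^3 + 48*A^-1 + 88*A^-5 + 48*A^-9 + 4*A^-13
  A^-7 * (9*d^3) = -9*A^-1 - 27*A^-5 - 27*A^-9 - 9*A^-13
  A^-9 * (d^4) = A^-1 + 4*A^-5 + 6*A^-9 + 4*A^-13 + A^-17
Summing the groups: <K> = -A^11 + 2*A^7 - 3*A^3 + 3*A^-1 - 3*A^-5 + 2*A^-9 - 2*A^-13 + A^-17
Normalise by the writhe: (-A^3)^(-w) = (-A^3)^(-1) = -A^-3, so f(A) = -A^-3 * <K> = A^8 - 2*A^4 + 3 - 3*A^-4 + 3*A^-8 - 2*A^-12 + 2*A^-16 - A^-20.
Substitute A = t^(-1/4), i.e. A^e → t^(-e/4): V(t) = -t^5 + 2*t^4 - 2*t^3 + 3*t^2 - 3*t + 3 - 2*t^-1 + t^-2

Answer: -t^5 + 2*t^4 - 2*t^3 + 3*t^2 - 3*t + 3 - 2*t^-1 + t^-2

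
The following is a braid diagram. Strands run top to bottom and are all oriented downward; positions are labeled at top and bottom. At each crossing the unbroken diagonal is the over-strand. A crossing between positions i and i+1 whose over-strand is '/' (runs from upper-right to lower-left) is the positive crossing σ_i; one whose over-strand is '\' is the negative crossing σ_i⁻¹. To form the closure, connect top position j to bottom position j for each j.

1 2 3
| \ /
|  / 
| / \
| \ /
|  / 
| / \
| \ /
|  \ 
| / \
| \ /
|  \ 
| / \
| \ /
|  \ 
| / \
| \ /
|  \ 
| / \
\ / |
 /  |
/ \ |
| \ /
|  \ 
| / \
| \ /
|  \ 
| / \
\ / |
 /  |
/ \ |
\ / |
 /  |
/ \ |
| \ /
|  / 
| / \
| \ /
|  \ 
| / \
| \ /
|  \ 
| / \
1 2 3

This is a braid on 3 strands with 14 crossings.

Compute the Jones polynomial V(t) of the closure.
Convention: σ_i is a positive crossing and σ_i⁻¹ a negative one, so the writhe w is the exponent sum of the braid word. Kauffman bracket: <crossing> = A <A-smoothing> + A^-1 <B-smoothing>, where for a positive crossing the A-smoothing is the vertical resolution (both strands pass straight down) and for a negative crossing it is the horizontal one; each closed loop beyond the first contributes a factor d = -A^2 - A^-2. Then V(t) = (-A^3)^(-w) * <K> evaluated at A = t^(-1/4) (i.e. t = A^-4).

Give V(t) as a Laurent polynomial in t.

-t^2 + 2*t - 3 + 5*t^-1 - 4*t^-2 + 5*t^-3 - 4*t^-4 + 2*t^-5 - t^-6

Derivation:
Reading the diagram top to bottom ('/'-over between positions i,i+1 = s_i, '\'-over = s_i^-1): braid word = s2 s2 s2^-1 s2^-1 s2^-1 s2^-1 s1 s2^-1 s2^-1 s1 s1 s2 s2^-1 s2^-1.
The presented braid s2 s2 s2^-1 s2^-1 s2^-1 s2^-1 s1 s2^-1 s2^-1 s1 s1 s2 s2^-1 s2^-1 on 3 strands reduces by inverse Markov moves (closure unchanged at each step):
  Deconjugate: the word is γ·β·γ⁻¹ with γ = s2 (prefix) and γ⁻¹ = s2^-1 (suffix); strip both.
  Deconjugate: the word is γ·β·γ⁻¹ with γ = s2 s2^-1 (prefix) and γ⁻¹ = s2 s2^-1 (suffix); strip both.
Reduced to β = s2^-1 s2^-1 s2^-1 s1 s2^-1 s2^-1 s1 s1 on 3 strands, 8 crossings.
Compute on β:
Braid: s2^-1 s2^-1 s2^-1 s1 s2^-1 s2^-1 s1 s1 on 3 strands, 8 crossings.
Writhe w = (#positive) - (#negative) = 3 - 5 = -2.
Enumerate smoothing states for the bracket polynomial. There are 2^8 = 256 states.
Smooth each crossing (0=||, 1=⌣⌢); contribution A^(Σ sign_k(1-2s_k)) * d^(L-1).
Tabulate the states by total A-exponent and number of loops L (A-exp: L × count):
  A^8: L=6 ×1
  A^6: L=5 ×8
  A^4: L=4 ×27, L=6 ×1
  A^2: L=3 ×50, L=5 ×6
  A^0: L=2 ×53, L=4 ×17
  A^-2: L=1 ×27, L=3 ×28, L=5 ×1
  A^-4: L=2 ×24, L=4 ×4
  A^-6: L=3 ×8
  A^-8: L=4 ×1
Each group contributes A^e * Σ count * d^(L-1):
Powers of d = -A^2 - A^-2: d^2 = A^4 + 2 + A^-4; d^3 = -A^6 - 3*A^2 - 3*A^-2 - A^-6; d^4 = A^8 + 4*A^4 + 6 + 4*A^-4 + A^-8; d^5 = -A^10 - 5*A^6 - 10*A^2 - 10*A^-2 - 5*A^-6 - A^-10.
  A^8 * (d^5) = -A^18 - 5*A^14 - 10*A^10 - 10*A^6 - 5*A^2 - A^-2
  A^6 * (8*d^4) = 8*A^14 + 32*A^10 + 48*A^6 + 32*A^2 + 8*A^-2
  A^4 * (27*d^3 + d^5) = -A^14 - 32*A^10 - 91*A^6 - 91*A^2 - 32*A^-2 - A^-6
  A^2 * (50*d^2 + 6*d^4) = 6*A^10 + 74*A^6 + 136*A^2 + 74*A^-2 + 6*A^-6
  A^0 * (53*d + 17*d^3) = -17*A^6 - 104*A^2 - 104*A^-2 - 17*A^-6
  A^-2 * (27 + 28*d^2 + d^4) = A^6 + 32*A^2 + 89*A^-2 + 32*A^-6 + A^-10
  A^-4 * (24*d + 4*d^3) = -4*A^2 - 36*A^-2 - 36*A^-6 - 4*A^-10
  A^-6 * (8*d^2) = 8*A^-2 + 16*A^-6 + 8*A^-10
  A^-8 * (d^3) = -A^-2 - 3*A^-6 - 3*A^-10 - A^-14
Summing the groups: <K> = -A^18 + 2*A^14 - 4*A^10 + 5*A^6 - 4*A^2 + 5*A^-2 - 3*A^-6 + 2*A^-10 - A^-14
Normalise by the writhe: (-A^3)^(-w) = (-A^3)^(2) = A^6, so f(A) = A^6 * <K> = -A^24 + 2*A^20 - 4*A^16 + 5*A^12 - 4*A^8 + 5*A^4 - 3 + 2*A^-4 - A^-8.
Substitute A = t^(-1/4), i.e. A^e → t^(-e/4): V(t) = -t^2 + 2*t - 3 + 5*t^-1 - 4*t^-2 + 5*t^-3 - 4*t^-4 + 2*t^-5 - t^-6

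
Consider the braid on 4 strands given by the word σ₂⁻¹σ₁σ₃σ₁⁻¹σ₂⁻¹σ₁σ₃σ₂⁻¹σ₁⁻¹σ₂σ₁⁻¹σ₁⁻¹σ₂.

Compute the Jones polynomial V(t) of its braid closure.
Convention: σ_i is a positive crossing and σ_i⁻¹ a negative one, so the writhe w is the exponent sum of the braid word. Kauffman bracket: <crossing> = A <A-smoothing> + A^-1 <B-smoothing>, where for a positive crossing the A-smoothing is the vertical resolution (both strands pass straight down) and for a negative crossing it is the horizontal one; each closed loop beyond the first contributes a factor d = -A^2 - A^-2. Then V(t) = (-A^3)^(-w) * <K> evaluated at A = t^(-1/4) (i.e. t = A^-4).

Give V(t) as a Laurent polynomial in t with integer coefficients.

t^2 - 2*t + 3 - 3*t^-1 + 3*t^-2 - 2*t^-3 + 2*t^-4 - t^-5

Derivation:
The presented braid s2^-1 s1 s3 s1^-1 s2^-1 s1 s3 s2^-1 s1^-1 s2 s1^-1 s1^-1 s2 on 4 strands reduces by inverse Markov moves (closure unchanged at each step):
  Deconjugate: the word is γ·β·γ⁻¹ with γ = s2^-1 s1 (prefix) and γ⁻¹ = s1^-1 s2 (suffix); strip both.
Reduced to β = s3 s1^-1 s2^-1 s1 s3 s2^-1 s1^-1 s2 s1^-1 on 4 strands, 9 crossings.
Compute on β:
Braid: s3 s1^-1 s2^-1 s1 s3 s2^-1 s1^-1 s2 s1^-1 on 4 strands, 9 crossings.
Writhe w = (#positive) - (#negative) = 4 - 5 = -1.
Computing the Kauffman bracket via state sum. There are 2^9 = 512 states.
Each crossing splits two ways (0=vertical, 1=horizontal). The state's weight is A^(#A-smoothings - #B-smoothings) * d^(loops - 1).
Tabulate the states by total A-exponent and number of loops L (A-exp: L × count):
  A^9: L=5 ×1
  A^7: L=4 ×9
  A^5: L=3 ×32, L=5 ×4
  A^3: L=2 ×53, L=4 ×30, L=6 ×1
  A^1: L=1 ×35, L=3 ×80, L=5 ×11
  A^-1: L=2 ×86, L=4 ×39, L=6 ×1
  A^-3: L=1 ×21, L=3 ×58, L=5 ×5
  A^-5: L=2 ×26, L=4 ×10
  A^-7: L=1 ×3, L=3 ×6
  A^-9: L=2 ×1
Each group contributes A^e * Σ count * d^(L-1):
Powers of d = -A^2 - A^-2: d^2 = A^4 + 2 + A^-4; d^3 = -A^6 - 3*A^2 - 3*A^-2 - A^-6; d^4 = A^8 + 4*A^4 + 6 + 4*A^-4 + A^-8; d^5 = -A^10 - 5*A^6 - 10*A^2 - 10*A^-2 - 5*A^-6 - A^-10.
  A^9 * (d^4) = A^17 + 4*A^13 + 6*A^9 + 4*A^5 + A
  A^7 * (9*d^3) = -9*A^13 - 27*A^9 - 27*A^5 - 9*A
  A^5 * (32*d^2 + 4*d^4) = 4*A^13 + 48*A^9 + 88*A^5 + 48*A + 4*A^-3
  A^3 * (53*d + 30*d^3 + d^5) = -A^13 - 35*A^9 - 153*A^5 - 153*A - 35*A^-3 - A^-7
  A^1 * (35 + 80*d^2 + 11*d^4) = 11*A^9 + 124*A^5 + 261*A + 124*A^-3 + 11*A^-7
  A^-1 * (86*d + 39*d^3 + d^5) = -A^9 - 44*A^5 - 213*A - 213*A^-3 - 44*A^-7 - A^-11
  A^-3 * (21 + 58*d^2 + 5*d^4) = 5*A^5 + 78*A + 167*A^-3 + 78*A^-7 + 5*A^-11
  A^-5 * (26*d + 10*d^3) = -10*A - 56*A^-3 - 56*A^-7 - 10*A^-11
  A^-7 * (3 + 6*d^2) = 6*A^-3 + 15*A^-7 + 6*A^-11
  A^-9 * (d) = -A^-7 - A^-11
Summing the groups: <K> = A^17 - 2*A^13 + 2*A^9 - 3*A^5 + 3*A - 3*A^-3 + 2*A^-7 - A^-11
Normalise by the writhe: (-A^3)^(-w) = (-A^3)^(1) = -A^3, so f(A) = -A^3 * <K> = -A^20 + 2*A^16 - 2*A^12 + 3*A^8 - 3*A^4 + 3 - 2*A^-4 + A^-8.
Substitute A = t^(-1/4), i.e. A^e → t^(-e/4): V(t) = t^2 - 2*t + 3 - 3*t^-1 + 3*t^-2 - 2*t^-3 + 2*t^-4 - t^-5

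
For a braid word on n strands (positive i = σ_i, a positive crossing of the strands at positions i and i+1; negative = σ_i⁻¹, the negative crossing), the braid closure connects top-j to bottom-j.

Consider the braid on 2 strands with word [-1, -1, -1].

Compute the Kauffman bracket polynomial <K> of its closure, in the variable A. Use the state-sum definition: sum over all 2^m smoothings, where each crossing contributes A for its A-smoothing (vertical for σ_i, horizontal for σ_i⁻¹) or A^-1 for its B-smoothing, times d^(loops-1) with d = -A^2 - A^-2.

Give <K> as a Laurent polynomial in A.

Braid: s1^-1 s1^-1 s1^-1 on 2 strands, 3 crossings.
Writhe w = (#positive) - (#negative) = 0 - 3 = -3.
State-sum expansion of <K>. There are 2^3 = 8 states.
Smooth each crossing (0=||, 1=⌣⌢); contribution A^(Σ sign_k(1-2s_k)) * d^(L-1).
  state 000: A-exp=-3, loops=2, term = A^-3 * d^1
  state 001: A-exp=-1, loops=1, term = A^-1 * d^0
  state 010: A-exp=-1, loops=1, term = A^-1 * d^0
  state 011: A-exp=+1, loops=2, term = A^1 * d^1
  state 100: A-exp=-1, loops=1, term = A^-1 * d^0
  state 101: A-exp=+1, loops=2, term = A^1 * d^1
  state 110: A-exp=+1, loops=2, term = A^1 * d^1
  state 111: A-exp=+3, loops=3, term = A^3 * d^2
Collect the terms by A-exponent (count of states per loop number):
Powers of d = -A^2 - A^-2: d^2 = A^4 + 2 + A^-4.
  A^3 * (d^2) = A^7 + 2*A^3 + A^-1
  A^1 * (3*d) = -3*A^3 - 3*A^-1
  A^-1 * (3) = 3*A^-1
  A^-3 * (d) = -A^-1 - A^-5
Summing the groups: <K> = A^7 - A^3 - A^-5

Answer: A^7 - A^3 - A^-5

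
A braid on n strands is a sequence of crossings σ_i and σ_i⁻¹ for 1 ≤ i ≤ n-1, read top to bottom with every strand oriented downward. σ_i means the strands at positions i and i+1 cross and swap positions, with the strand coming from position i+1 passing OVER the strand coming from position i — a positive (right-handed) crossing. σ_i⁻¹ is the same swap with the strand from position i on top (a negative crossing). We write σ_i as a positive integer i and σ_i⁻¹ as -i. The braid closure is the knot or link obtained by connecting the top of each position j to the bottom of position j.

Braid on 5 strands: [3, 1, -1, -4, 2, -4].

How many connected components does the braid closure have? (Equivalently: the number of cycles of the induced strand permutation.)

3

Derivation:
Track the strand permutation on 5 strands, starting from identity.
  step 1: s3 swaps positions 3,4 -> [1 2 4 3 5]
  step 2: s1 swaps positions 1,2 -> [2 1 4 3 5]
  step 3: s1^-1 swaps positions 1,2 -> [1 2 4 3 5]
  step 4: s4^-1 swaps positions 4,5 -> [1 2 4 5 3]
  step 5: s2 swaps positions 2,3 -> [1 4 2 5 3]
  step 6: s4^-1 swaps positions 4,5 -> [1 4 2 3 5]
Final permutation (position -> original strand): [1 4 2 3 5]
Closure components = cycle count of this permutation = 3.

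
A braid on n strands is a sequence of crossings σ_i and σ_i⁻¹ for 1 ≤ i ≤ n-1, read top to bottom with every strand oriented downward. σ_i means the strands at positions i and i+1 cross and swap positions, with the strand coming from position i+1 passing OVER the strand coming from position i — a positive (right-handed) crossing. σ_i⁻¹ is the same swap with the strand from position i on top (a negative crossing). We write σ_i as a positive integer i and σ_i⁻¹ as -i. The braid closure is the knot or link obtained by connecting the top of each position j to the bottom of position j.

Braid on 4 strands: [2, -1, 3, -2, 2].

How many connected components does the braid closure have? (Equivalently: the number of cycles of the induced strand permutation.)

1

Derivation:
Track the strand permutation on 4 strands, starting from identity.
  step 1: s2 swaps positions 2,3 -> [1 3 2 4]
  step 2: s1^-1 swaps positions 1,2 -> [3 1 2 4]
  step 3: s3 swaps positions 3,4 -> [3 1 4 2]
  step 4: s2^-1 swaps positions 2,3 -> [3 4 1 2]
  step 5: s2 swaps positions 2,3 -> [3 1 4 2]
Final permutation (position -> original strand): [3 1 4 2]
Closure components = cycle count of this permutation = 1.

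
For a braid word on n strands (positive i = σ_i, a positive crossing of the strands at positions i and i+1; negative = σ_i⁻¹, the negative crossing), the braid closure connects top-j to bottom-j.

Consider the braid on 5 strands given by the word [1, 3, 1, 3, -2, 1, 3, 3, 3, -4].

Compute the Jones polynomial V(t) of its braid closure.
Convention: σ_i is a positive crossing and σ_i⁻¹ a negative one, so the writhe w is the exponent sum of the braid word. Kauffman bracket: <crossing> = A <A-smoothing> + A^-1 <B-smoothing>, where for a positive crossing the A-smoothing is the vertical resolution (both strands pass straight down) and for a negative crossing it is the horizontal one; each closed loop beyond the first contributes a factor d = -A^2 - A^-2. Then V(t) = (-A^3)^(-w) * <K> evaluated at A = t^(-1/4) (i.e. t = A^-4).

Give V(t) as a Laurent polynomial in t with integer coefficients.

The presented braid s1 s3 s1 s3 s2^-1 s1 s3 s3 s3 s4^-1 on 5 strands reduces by inverse Markov moves (closure unchanged at each step):
  Destabilize: the word has the form β·s4^-1 where s4^-1 occurs only as the final letter (β ∈ B_4); drop it and the last strand → 4 strands.
Reduced to β = s1 s3 s1 s3 s2^-1 s1 s3 s3 s3 on 4 strands, 9 crossings.
Compute on β:
Braid: s1 s3 s1 s3 s2^-1 s1 s3 s3 s3 on 4 strands, 9 crossings.
Writhe w = (#positive) - (#negative) = 8 - 1 = 7.
Computing the Kauffman bracket via state sum. There are 2^9 = 512 states.
Each crossing splits two ways (0=vertical, 1=horizontal). The state's weight is A^(#A-smoothings - #B-smoothings) * d^(loops - 1).
Tabulate the states by total A-exponent and number of loops L (A-exp: L × count):
  A^9: L=3 ×1
  A^7: L=2 ×8, L=4 ×1
  A^5: L=1 ×15, L=3 ×21
  A^3: L=2 ×60, L=4 ×24
  A^1: L=3 ×110, L=5 ×16
  A^-1: L=4 ×120, L=6 ×6
  A^-3: L=5 ×83, L=7 ×1
  A^-5: L=6 ×36
  A^-7: L=7 ×9
  A^-9: L=8 ×1
Each group contributes A^e * Σ count * d^(L-1):
Powers of d = -A^2 - A^-2: d^2 = A^4 + 2 + A^-4; d^3 = -A^6 - 3*A^2 - 3*A^-2 - A^-6; d^4 = A^8 + 4*A^4 + 6 + 4*A^-4 + A^-8; d^5 = -A^10 - 5*A^6 - 10*A^2 - 10*A^-2 - 5*A^-6 - A^-10; d^6 = A^12 + 6*A^8 + 15*A^4 + 20 + 15*A^-4 + 6*A^-8 + A^-12; d^7 = -A^14 - 7*A^10 - 21*A^6 - 35*A^2 - 35*A^-2 - 21*A^-6 - 7*A^-10 - A^-14.
  A^9 * (d^2) = A^13 + 2*A^9 + A^5
  A^7 * (8*d + d^3) = -A^13 - 11*A^9 - 11*A^5 - A
  A^5 * (15 + 21*d^2) = 21*A^9 + 57*A^5 + 21*A
  A^3 * (60*d + 24*d^3) = -24*A^9 - 132*A^5 - 132*A - 24*A^-3
  A^1 * (110*d^2 + 16*d^4) = 16*A^9 + 174*A^5 + 316*A + 174*A^-3 + 16*A^-7
  A^-1 * (120*d^3 + 6*d^5) = -6*A^9 - 150*A^5 - 420*A - 420*A^-3 - 150*A^-7 - 6*A^-11
  A^-3 * (83*d^4 + d^6) = A^9 + 89*A^5 + 347*A + 518*A^-3 + 347*A^-7 + 89*A^-11 + A^-15
  A^-5 * (36*d^5) = -36*A^5 - 180*A - 360*A^-3 - 360*A^-7 - 180*A^-11 - 36*A^-15
  A^-7 * (9*d^6) = 9*A^5 + 54*A + 135*A^-3 + 180*A^-7 + 135*A^-11 + 54*A^-15 + 9*A^-19
  A^-9 * (d^7) = -A^5 - 7*A - 21*A^-3 - 35*A^-7 - 35*A^-11 - 21*A^-15 - 7*A^-19 - A^-23
Summing the groups: <K> = -A^9 - 2*A + 2*A^-3 - 2*A^-7 + 3*A^-11 - 2*A^-15 + 2*A^-19 - A^-23
Normalise by the writhe: (-A^3)^(-w) = (-A^3)^(-7) = -A^-21, so f(A) = -A^-21 * <K> = A^-12 + 2*A^-20 - 2*A^-24 + 2*A^-28 - 3*A^-32 + 2*A^-36 - 2*A^-40 + A^-44.
Substitute A = t^(-1/4), i.e. A^e → t^(-e/4): V(t) = t^11 - 2*t^10 + 2*t^9 - 3*t^8 + 2*t^7 - 2*t^6 + 2*t^5 + t^3

Answer: t^11 - 2*t^10 + 2*t^9 - 3*t^8 + 2*t^7 - 2*t^6 + 2*t^5 + t^3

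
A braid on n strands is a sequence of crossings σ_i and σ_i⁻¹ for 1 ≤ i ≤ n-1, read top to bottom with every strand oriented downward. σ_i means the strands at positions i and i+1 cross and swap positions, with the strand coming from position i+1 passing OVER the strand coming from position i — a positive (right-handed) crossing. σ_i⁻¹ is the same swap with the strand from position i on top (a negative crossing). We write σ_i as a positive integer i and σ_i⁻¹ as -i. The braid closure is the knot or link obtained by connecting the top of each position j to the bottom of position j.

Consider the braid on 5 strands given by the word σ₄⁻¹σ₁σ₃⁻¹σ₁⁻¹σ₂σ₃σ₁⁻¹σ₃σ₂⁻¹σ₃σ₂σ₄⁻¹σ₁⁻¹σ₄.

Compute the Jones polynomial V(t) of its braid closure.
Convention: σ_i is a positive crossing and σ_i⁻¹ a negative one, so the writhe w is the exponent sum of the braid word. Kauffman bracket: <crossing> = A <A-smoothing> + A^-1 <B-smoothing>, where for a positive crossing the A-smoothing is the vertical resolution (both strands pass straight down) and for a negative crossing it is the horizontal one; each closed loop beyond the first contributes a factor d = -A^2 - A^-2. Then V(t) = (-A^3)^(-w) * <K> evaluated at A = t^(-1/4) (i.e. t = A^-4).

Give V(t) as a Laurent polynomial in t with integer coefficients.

-t^5 + 2*t^4 - 2*t^3 + 3*t^2 - 3*t + 3 - 2*t^-1 + t^-2

Derivation:
The presented braid s4^-1 s1 s3^-1 s1^-1 s2 s3 s1^-1 s3 s2^-1 s3 s2 s4^-1 s1^-1 s4 on 5 strands reduces by inverse Markov moves (closure unchanged at each step):
  Deconjugate: the word is γ·β·γ⁻¹ with γ = s4^-1 s1 (prefix) and γ⁻¹ = s1^-1 s4 (suffix); strip both.
  Destabilize: the word has the form β·s4^-1 where s4^-1 occurs only as the final letter (β ∈ B_4); drop it and the last strand → 4 strands.
Reduced to β = s3^-1 s1^-1 s2 s3 s1^-1 s3 s2^-1 s3 s2 on 4 strands, 9 crossings.
Compute on β:
Braid: s3^-1 s1^-1 s2 s3 s1^-1 s3 s2^-1 s3 s2 on 4 strands, 9 crossings.
Writhe w = (#positive) - (#negative) = 5 - 4 = 1.
Enumerate smoothing states for the bracket polynomial. There are 2^9 = 512 states.
Each crossing splits two ways (0=vertical, 1=horizontal). The state's weight is A^(#A-smoothings - #B-smoothings) * d^(loops - 1).
Tabulate the states by total A-exponent and number of loops L (A-exp: L × count):
  A^9: L=2 ×1
  A^7: L=1 ×3, L=3 ×6
  A^5: L=2 ×26, L=4 ×10
  A^3: L=1 ×21, L=3 ×58, L=5 ×5
  A^1: L=2 ×86, L=4 ×39, L=6 ×1
  A^-1: L=1 ×35, L=3 ×80, L=5 ×11
  A^-3: L=2 ×53, L=4 ×30, L=6 ×1
  A^-5: L=3 ×32, L=5 ×4
  A^-7: L=4 ×9
  A^-9: L=5 ×1
Each group contributes A^e * Σ count * d^(L-1):
Powers of d = -A^2 - A^-2: d^2 = A^4 + 2 + A^-4; d^3 = -A^6 - 3*A^2 - 3*A^-2 - A^-6; d^4 = A^8 + 4*A^4 + 6 + 4*A^-4 + A^-8; d^5 = -A^10 - 5*A^6 - 10*A^2 - 10*A^-2 - 5*A^-6 - A^-10.
  A^9 * (d) = -A^11 - A^7
  A^7 * (3 + 6*d^2) = 6*A^11 + 15*A^7 + 6*A^3
  A^5 * (26*d + 10*d^3) = -10*A^11 - 56*A^7 - 56*A^3 - 10*A^-1
  A^3 * (21 + 58*d^2 + 5*d^4) = 5*A^11 + 78*A^7 + 167*A^3 + 78*A^-1 + 5*A^-5
  A^1 * (86*d + 39*d^3 + d^5) = -A^11 - 44*A^7 - 213*A^3 - 213*A^-1 - 44*A^-5 - A^-9
  A^-1 * (35 + 80*d^2 + 11*d^4) = 11*A^7 + 124*A^3 + 261*A^-1 + 124*A^-5 + 11*A^-9
  A^-3 * (53*d + 30*d^3 + d^5) = -A^7 - 35*A^3 - 153*A^-1 - 153*A^-5 - 35*A^-9 - A^-13
  A^-5 * (32*d^2 + 4*d^4) = 4*A^3 + 48*A^-1 + 88*A^-5 + 48*A^-9 + 4*A^-13
  A^-7 * (9*d^3) = -9*A^-1 - 27*A^-5 - 27*A^-9 - 9*A^-13
  A^-9 * (d^4) = A^-1 + 4*A^-5 + 6*A^-9 + 4*A^-13 + A^-17
Summing the groups: <K> = -A^11 + 2*A^7 - 3*A^3 + 3*A^-1 - 3*A^-5 + 2*A^-9 - 2*A^-13 + A^-17
Normalise by the writhe: (-A^3)^(-w) = (-A^3)^(-1) = -A^-3, so f(A) = -A^-3 * <K> = A^8 - 2*A^4 + 3 - 3*A^-4 + 3*A^-8 - 2*A^-12 + 2*A^-16 - A^-20.
Substitute A = t^(-1/4), i.e. A^e → t^(-e/4): V(t) = -t^5 + 2*t^4 - 2*t^3 + 3*t^2 - 3*t + 3 - 2*t^-1 + t^-2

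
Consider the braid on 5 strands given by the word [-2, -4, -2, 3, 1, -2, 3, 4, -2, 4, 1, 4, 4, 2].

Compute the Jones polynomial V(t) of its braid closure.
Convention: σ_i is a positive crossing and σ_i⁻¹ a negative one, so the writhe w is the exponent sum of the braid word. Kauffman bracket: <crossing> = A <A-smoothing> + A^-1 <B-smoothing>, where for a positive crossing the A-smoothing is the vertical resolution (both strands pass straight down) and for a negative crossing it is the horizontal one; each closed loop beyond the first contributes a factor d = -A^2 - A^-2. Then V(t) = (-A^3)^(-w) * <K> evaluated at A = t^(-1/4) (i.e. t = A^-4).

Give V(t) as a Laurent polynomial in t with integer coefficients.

-t^8 + 3*t^7 - 5*t^6 + 8*t^5 - 10*t^4 + 10*t^3 - 10*t^2 + 8*t - 4 + 3*t^-1 - t^-2

Derivation:
The presented braid s2^-1 s4^-1 s2^-1 s3 s1 s2^-1 s3 s4 s2^-1 s4 s1 s4 s4 s2 on 5 strands reduces by inverse Markov moves (closure unchanged at each step):
  Deconjugate: the word is γ·β·γ⁻¹ with γ = s2^-1 s4^-1 (prefix) and γ⁻¹ = s4 s2 (suffix); strip both.
Reduced to β = s2^-1 s3 s1 s2^-1 s3 s4 s2^-1 s4 s1 s4 on 5 strands, 10 crossings.
Compute on β:
Braid: s2^-1 s3 s1 s2^-1 s3 s4 s2^-1 s4 s1 s4 on 5 strands, 10 crossings.
Writhe w = (#positive) - (#negative) = 7 - 3 = 4.
State-sum expansion of <K>. There are 2^10 = 1024 states.
Smooth each crossing (0=||, 1=⌣⌢); contribution A^(Σ sign_k(1-2s_k)) * d^(L-1).
Tabulate the states by total A-exponent and number of loops L (A-exp: L × count):
  A^10: L=6 ×1
  A^8: L=5 ×10
  A^6: L=4 ×42, L=6 ×3
  A^4: L=3 ×95, L=5 ×24, L=7 ×1
  A^2: L=2 ×117, L=4 ×86, L=6 ×7
  A^0: L=1 ×63, L=3 ×157, L=5 ×32
  A^-2: L=2 ×120, L=4 ×87, L=6 ×3
  A^-4: L=3 ×99, L=5 ×21
  A^-6: L=4 ×43, L=6 ×2
  A^-8: L=5 ×10
  A^-10: L=6 ×1
Each group contributes A^e * Σ count * d^(L-1):
Powers of d = -A^2 - A^-2: d^2 = A^4 + 2 + A^-4; d^3 = -A^6 - 3*A^2 - 3*A^-2 - A^-6; d^4 = A^8 + 4*A^4 + 6 + 4*A^-4 + A^-8; d^5 = -A^10 - 5*A^6 - 10*A^2 - 10*A^-2 - 5*A^-6 - A^-10; d^6 = A^12 + 6*A^8 + 15*A^4 + 20 + 15*A^-4 + 6*A^-8 + A^-12.
  A^10 * (d^5) = -A^20 - 5*A^16 - 10*A^12 - 10*A^8 - 5*A^4 - 1
  A^8 * (10*d^4) = 10*A^16 + 40*A^12 + 60*A^8 + 40*A^4 + 10
  A^6 * (42*d^3 + 3*d^5) = -3*A^16 - 57*A^12 - 156*A^8 - 156*A^4 - 57 - 3*A^-4
  A^4 * (95*d^2 + 24*d^4 + d^6) = A^16 + 30*A^12 + 206*A^8 + 354*A^4 + 206 + 30*A^-4 + A^-8
  A^2 * (117*d + 86*d^3 + 7*d^5) = -7*A^12 - 121*A^8 - 445*A^4 - 445 - 121*A^-4 - 7*A^-8
  A^0 * (63 + 157*d^2 + 32*d^4) = 32*A^8 + 285*A^4 + 569 + 285*A^-4 + 32*A^-8
  A^-2 * (120*d + 87*d^3 + 3*d^5) = -3*A^8 - 102*A^4 - 411 - 411*A^-4 - 102*A^-8 - 3*A^-12
  A^-4 * (99*d^2 + 21*d^4) = 21*A^4 + 183 + 324*A^-4 + 183*A^-8 + 21*A^-12
  A^-6 * (43*d^3 + 2*d^5) = -2*A^4 - 53 - 149*A^-4 - 149*A^-8 - 53*A^-12 - 2*A^-16
  A^-8 * (10*d^4) = 10 + 40*A^-4 + 60*A^-8 + 40*A^-12 + 10*A^-16
  A^-10 * (d^5) = -1 - 5*A^-4 - 10*A^-8 - 10*A^-12 - 5*A^-16 - A^-20
Summing the groups: <K> = -A^20 + 3*A^16 - 4*A^12 + 8*A^8 - 10*A^4 + 10 - 10*A^-4 + 8*A^-8 - 5*A^-12 + 3*A^-16 - A^-20
Normalise by the writhe: (-A^3)^(-w) = (-A^3)^(-4) = A^-12, so f(A) = A^-12 * <K> = -A^8 + 3*A^4 - 4 + 8*A^-4 - 10*A^-8 + 10*A^-12 - 10*A^-16 + 8*A^-20 - 5*A^-24 + 3*A^-28 - A^-32.
Substitute A = t^(-1/4), i.e. A^e → t^(-e/4): V(t) = -t^8 + 3*t^7 - 5*t^6 + 8*t^5 - 10*t^4 + 10*t^3 - 10*t^2 + 8*t - 4 + 3*t^-1 - t^-2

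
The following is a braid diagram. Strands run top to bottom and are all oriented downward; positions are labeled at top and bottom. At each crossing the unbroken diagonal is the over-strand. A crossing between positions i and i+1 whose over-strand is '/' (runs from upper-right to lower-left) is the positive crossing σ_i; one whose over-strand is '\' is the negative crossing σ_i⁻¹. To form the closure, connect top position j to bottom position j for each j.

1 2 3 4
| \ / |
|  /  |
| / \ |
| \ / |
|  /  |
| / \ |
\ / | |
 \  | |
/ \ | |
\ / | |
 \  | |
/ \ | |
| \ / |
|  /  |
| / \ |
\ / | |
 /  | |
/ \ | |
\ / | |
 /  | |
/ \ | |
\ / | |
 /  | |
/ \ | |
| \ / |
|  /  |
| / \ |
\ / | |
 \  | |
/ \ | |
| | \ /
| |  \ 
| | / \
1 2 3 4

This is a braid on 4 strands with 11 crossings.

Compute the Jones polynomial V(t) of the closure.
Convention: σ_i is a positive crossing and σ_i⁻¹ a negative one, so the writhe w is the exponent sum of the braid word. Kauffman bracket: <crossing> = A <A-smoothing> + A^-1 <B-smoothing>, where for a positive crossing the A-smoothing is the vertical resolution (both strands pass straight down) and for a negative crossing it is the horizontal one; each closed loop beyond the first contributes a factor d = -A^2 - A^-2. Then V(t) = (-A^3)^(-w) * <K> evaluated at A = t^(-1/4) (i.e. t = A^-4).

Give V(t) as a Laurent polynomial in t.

-t^8 + 2*t^7 - 4*t^6 + 5*t^5 - 5*t^4 + 6*t^3 - 4*t^2 + 3*t - 1

Derivation:
Reading the diagram top to bottom ('/'-over between positions i,i+1 = s_i, '\'-over = s_i^-1): braid word = s2 s2 s1^-1 s1^-1 s2 s1 s1 s1 s2 s1^-1 s3^-1.
The presented braid s2 s2 s1^-1 s1^-1 s2 s1 s1 s1 s2 s1^-1 s3^-1 on 4 strands reduces by inverse Markov moves (closure unchanged at each step):
  Destabilize: the word has the form β·s3^-1 where s3^-1 occurs only as the final letter (β ∈ B_3); drop it and the last strand → 3 strands.
Reduced to β = s2 s2 s1^-1 s1^-1 s2 s1 s1 s1 s2 s1^-1 on 3 strands, 10 crossings.
Compute on β:
Braid: s2 s2 s1^-1 s1^-1 s2 s1 s1 s1 s2 s1^-1 on 3 strands, 10 crossings.
Writhe w = (#positive) - (#negative) = 7 - 3 = 4.
State-sum expansion of <K>. There are 2^10 = 1024 states.
Smooth each crossing (0=||, 1=⌣⌢); contribution A^(Σ sign_k(1-2s_k)) * d^(L-1).
Tabulate the states by total A-exponent and number of loops L (A-exp: L × count):
  A^10: L=4 ×1
  A^8: L=3 ×7, L=5 ×3
  A^6: L=2 ×19, L=4 ×23, L=6 ×3
  A^4: L=1 ×20, L=3 ×75, L=5 ×24, L=7 ×1
  A^2: L=2 ×114, L=4 ×86, L=6 ×10
  A^0: L=1 ×51, L=3 ×155, L=5 ×45, L=7 ×1
  A^-2: L=2 ×102, L=4 ×98, L=6 ×10
  A^-4: L=3 ×89, L=5 ×30, L=7 ×1
  A^-6: L=4 ×41, L=6 ×4
  A^-8: L=5 ×10
  A^-10: L=6 ×1
Each group contributes A^e * Σ count * d^(L-1):
Powers of d = -A^2 - A^-2: d^2 = A^4 + 2 + A^-4; d^3 = -A^6 - 3*A^2 - 3*A^-2 - A^-6; d^4 = A^8 + 4*A^4 + 6 + 4*A^-4 + A^-8; d^5 = -A^10 - 5*A^6 - 10*A^2 - 10*A^-2 - 5*A^-6 - A^-10; d^6 = A^12 + 6*A^8 + 15*A^4 + 20 + 15*A^-4 + 6*A^-8 + A^-12.
  A^10 * (d^3) = -A^16 - 3*A^12 - 3*A^8 - A^4
  A^8 * (7*d^2 + 3*d^4) = 3*A^16 + 19*A^12 + 32*A^8 + 19*A^4 + 3
  A^6 * (19*d + 23*d^3 + 3*d^5) = -3*A^16 - 38*A^12 - 118*A^8 - 118*A^4 - 38 - 3*A^-4
  A^4 * (20 + 75*d^2 + 24*d^4 + d^6) = A^16 + 30*A^12 + 186*A^8 + 334*A^4 + 186 + 30*A^-4 + A^-8
  A^2 * (114*d + 86*d^3 + 10*d^5) = -10*A^12 - 136*A^8 - 472*A^4 - 472 - 136*A^-4 - 10*A^-8
  A^0 * (51 + 155*d^2 + 45*d^4 + d^6) = A^12 + 51*A^8 + 350*A^4 + 651 + 350*A^-4 + 51*A^-8 + A^-12
  A^-2 * (102*d + 98*d^3 + 10*d^5) = -10*A^8 - 148*A^4 - 496 - 496*A^-4 - 148*A^-8 - 10*A^-12
  A^-4 * (89*d^2 + 30*d^4 + d^6) = A^8 + 36*A^4 + 224 + 378*A^-4 + 224*A^-8 + 36*A^-12 + A^-16
  A^-6 * (41*d^3 + 4*d^5) = -4*A^4 - 61 - 163*A^-4 - 163*A^-8 - 61*A^-12 - 4*A^-16
  A^-8 * (10*d^4) = 10 + 40*A^-4 + 60*A^-8 + 40*A^-12 + 10*A^-16
  A^-10 * (d^5) = -1 - 5*A^-4 - 10*A^-8 - 10*A^-12 - 5*A^-16 - A^-20
Summing the groups: <K> = -A^12 + 3*A^8 - 4*A^4 + 6 - 5*A^-4 + 5*A^-8 - 4*A^-12 + 2*A^-16 - A^-20
Normalise by the writhe: (-A^3)^(-w) = (-A^3)^(-4) = A^-12, so f(A) = A^-12 * <K> = -1 + 3*A^-4 - 4*A^-8 + 6*A^-12 - 5*A^-16 + 5*A^-20 - 4*A^-24 + 2*A^-28 - A^-32.
Substitute A = t^(-1/4), i.e. A^e → t^(-e/4): V(t) = -t^8 + 2*t^7 - 4*t^6 + 5*t^5 - 5*t^4 + 6*t^3 - 4*t^2 + 3*t - 1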